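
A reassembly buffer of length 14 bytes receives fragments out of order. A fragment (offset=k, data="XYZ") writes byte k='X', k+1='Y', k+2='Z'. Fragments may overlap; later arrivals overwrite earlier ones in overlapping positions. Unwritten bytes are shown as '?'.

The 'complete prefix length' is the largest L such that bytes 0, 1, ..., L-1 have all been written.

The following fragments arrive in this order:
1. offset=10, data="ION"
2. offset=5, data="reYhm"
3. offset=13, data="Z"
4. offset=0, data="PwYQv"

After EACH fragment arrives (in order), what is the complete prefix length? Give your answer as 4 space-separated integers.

Fragment 1: offset=10 data="ION" -> buffer=??????????ION? -> prefix_len=0
Fragment 2: offset=5 data="reYhm" -> buffer=?????reYhmION? -> prefix_len=0
Fragment 3: offset=13 data="Z" -> buffer=?????reYhmIONZ -> prefix_len=0
Fragment 4: offset=0 data="PwYQv" -> buffer=PwYQvreYhmIONZ -> prefix_len=14

Answer: 0 0 0 14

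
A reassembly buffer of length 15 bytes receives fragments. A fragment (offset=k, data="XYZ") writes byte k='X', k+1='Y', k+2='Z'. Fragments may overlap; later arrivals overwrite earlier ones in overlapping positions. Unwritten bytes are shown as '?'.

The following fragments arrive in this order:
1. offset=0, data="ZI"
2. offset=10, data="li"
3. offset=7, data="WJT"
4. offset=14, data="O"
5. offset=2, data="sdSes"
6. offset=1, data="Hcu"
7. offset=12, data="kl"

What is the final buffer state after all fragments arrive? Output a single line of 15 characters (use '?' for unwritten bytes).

Fragment 1: offset=0 data="ZI" -> buffer=ZI?????????????
Fragment 2: offset=10 data="li" -> buffer=ZI????????li???
Fragment 3: offset=7 data="WJT" -> buffer=ZI?????WJTli???
Fragment 4: offset=14 data="O" -> buffer=ZI?????WJTli??O
Fragment 5: offset=2 data="sdSes" -> buffer=ZIsdSesWJTli??O
Fragment 6: offset=1 data="Hcu" -> buffer=ZHcuSesWJTli??O
Fragment 7: offset=12 data="kl" -> buffer=ZHcuSesWJTliklO

Answer: ZHcuSesWJTliklO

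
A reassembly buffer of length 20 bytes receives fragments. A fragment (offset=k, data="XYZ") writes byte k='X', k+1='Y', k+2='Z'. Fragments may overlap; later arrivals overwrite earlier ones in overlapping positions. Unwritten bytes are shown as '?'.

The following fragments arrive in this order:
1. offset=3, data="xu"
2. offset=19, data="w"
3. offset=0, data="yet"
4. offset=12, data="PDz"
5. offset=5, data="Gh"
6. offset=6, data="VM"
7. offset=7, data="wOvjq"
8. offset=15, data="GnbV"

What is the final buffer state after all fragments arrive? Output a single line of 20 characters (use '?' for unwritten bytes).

Fragment 1: offset=3 data="xu" -> buffer=???xu???????????????
Fragment 2: offset=19 data="w" -> buffer=???xu??????????????w
Fragment 3: offset=0 data="yet" -> buffer=yetxu??????????????w
Fragment 4: offset=12 data="PDz" -> buffer=yetxu???????PDz????w
Fragment 5: offset=5 data="Gh" -> buffer=yetxuGh?????PDz????w
Fragment 6: offset=6 data="VM" -> buffer=yetxuGVM????PDz????w
Fragment 7: offset=7 data="wOvjq" -> buffer=yetxuGVwOvjqPDz????w
Fragment 8: offset=15 data="GnbV" -> buffer=yetxuGVwOvjqPDzGnbVw

Answer: yetxuGVwOvjqPDzGnbVw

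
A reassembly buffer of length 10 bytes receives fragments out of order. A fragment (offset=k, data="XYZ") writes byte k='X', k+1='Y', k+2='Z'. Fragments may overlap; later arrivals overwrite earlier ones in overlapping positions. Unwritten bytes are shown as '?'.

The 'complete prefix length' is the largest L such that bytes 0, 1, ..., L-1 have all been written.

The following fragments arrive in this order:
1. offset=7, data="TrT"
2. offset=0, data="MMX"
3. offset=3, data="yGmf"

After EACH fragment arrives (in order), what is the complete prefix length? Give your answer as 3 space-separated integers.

Fragment 1: offset=7 data="TrT" -> buffer=???????TrT -> prefix_len=0
Fragment 2: offset=0 data="MMX" -> buffer=MMX????TrT -> prefix_len=3
Fragment 3: offset=3 data="yGmf" -> buffer=MMXyGmfTrT -> prefix_len=10

Answer: 0 3 10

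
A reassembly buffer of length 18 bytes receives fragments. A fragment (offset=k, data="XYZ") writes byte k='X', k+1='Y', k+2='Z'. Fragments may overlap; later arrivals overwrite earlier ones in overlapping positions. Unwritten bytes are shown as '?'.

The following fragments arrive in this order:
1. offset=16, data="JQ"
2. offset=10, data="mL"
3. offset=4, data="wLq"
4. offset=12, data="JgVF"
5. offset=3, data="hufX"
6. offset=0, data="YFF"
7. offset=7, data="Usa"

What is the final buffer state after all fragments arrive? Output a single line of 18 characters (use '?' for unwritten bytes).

Answer: YFFhufXUsamLJgVFJQ

Derivation:
Fragment 1: offset=16 data="JQ" -> buffer=????????????????JQ
Fragment 2: offset=10 data="mL" -> buffer=??????????mL????JQ
Fragment 3: offset=4 data="wLq" -> buffer=????wLq???mL????JQ
Fragment 4: offset=12 data="JgVF" -> buffer=????wLq???mLJgVFJQ
Fragment 5: offset=3 data="hufX" -> buffer=???hufX???mLJgVFJQ
Fragment 6: offset=0 data="YFF" -> buffer=YFFhufX???mLJgVFJQ
Fragment 7: offset=7 data="Usa" -> buffer=YFFhufXUsamLJgVFJQ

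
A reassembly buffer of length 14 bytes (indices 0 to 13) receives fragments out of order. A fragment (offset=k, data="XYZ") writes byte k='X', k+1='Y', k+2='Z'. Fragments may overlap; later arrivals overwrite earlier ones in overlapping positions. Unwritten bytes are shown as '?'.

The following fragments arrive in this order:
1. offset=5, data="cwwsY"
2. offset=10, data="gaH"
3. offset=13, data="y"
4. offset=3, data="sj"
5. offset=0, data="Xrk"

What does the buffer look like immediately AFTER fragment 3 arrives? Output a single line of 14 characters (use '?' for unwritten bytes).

Answer: ?????cwwsYgaHy

Derivation:
Fragment 1: offset=5 data="cwwsY" -> buffer=?????cwwsY????
Fragment 2: offset=10 data="gaH" -> buffer=?????cwwsYgaH?
Fragment 3: offset=13 data="y" -> buffer=?????cwwsYgaHy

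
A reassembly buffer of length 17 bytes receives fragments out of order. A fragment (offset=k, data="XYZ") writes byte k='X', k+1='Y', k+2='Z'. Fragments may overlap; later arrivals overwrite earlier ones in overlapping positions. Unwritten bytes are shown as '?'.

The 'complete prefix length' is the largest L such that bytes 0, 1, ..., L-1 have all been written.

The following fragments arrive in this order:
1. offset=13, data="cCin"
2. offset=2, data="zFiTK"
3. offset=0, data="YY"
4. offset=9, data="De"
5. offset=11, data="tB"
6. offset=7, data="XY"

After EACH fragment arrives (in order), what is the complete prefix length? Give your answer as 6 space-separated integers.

Fragment 1: offset=13 data="cCin" -> buffer=?????????????cCin -> prefix_len=0
Fragment 2: offset=2 data="zFiTK" -> buffer=??zFiTK??????cCin -> prefix_len=0
Fragment 3: offset=0 data="YY" -> buffer=YYzFiTK??????cCin -> prefix_len=7
Fragment 4: offset=9 data="De" -> buffer=YYzFiTK??De??cCin -> prefix_len=7
Fragment 5: offset=11 data="tB" -> buffer=YYzFiTK??DetBcCin -> prefix_len=7
Fragment 6: offset=7 data="XY" -> buffer=YYzFiTKXYDetBcCin -> prefix_len=17

Answer: 0 0 7 7 7 17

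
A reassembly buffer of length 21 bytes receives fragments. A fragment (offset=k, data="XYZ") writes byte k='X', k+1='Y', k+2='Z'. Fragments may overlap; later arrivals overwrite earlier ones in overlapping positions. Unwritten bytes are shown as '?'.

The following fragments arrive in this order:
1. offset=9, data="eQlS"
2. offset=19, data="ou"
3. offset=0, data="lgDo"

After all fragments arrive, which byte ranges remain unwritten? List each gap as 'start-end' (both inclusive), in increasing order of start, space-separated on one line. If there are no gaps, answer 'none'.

Fragment 1: offset=9 len=4
Fragment 2: offset=19 len=2
Fragment 3: offset=0 len=4
Gaps: 4-8 13-18

Answer: 4-8 13-18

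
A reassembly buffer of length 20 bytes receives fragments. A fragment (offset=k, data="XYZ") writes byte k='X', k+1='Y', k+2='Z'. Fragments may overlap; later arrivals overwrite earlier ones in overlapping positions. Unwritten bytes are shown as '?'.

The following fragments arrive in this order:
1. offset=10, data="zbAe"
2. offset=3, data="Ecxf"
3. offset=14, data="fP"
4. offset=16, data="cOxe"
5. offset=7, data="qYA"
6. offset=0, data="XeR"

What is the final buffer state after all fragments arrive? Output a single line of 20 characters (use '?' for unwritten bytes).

Fragment 1: offset=10 data="zbAe" -> buffer=??????????zbAe??????
Fragment 2: offset=3 data="Ecxf" -> buffer=???Ecxf???zbAe??????
Fragment 3: offset=14 data="fP" -> buffer=???Ecxf???zbAefP????
Fragment 4: offset=16 data="cOxe" -> buffer=???Ecxf???zbAefPcOxe
Fragment 5: offset=7 data="qYA" -> buffer=???EcxfqYAzbAefPcOxe
Fragment 6: offset=0 data="XeR" -> buffer=XeREcxfqYAzbAefPcOxe

Answer: XeREcxfqYAzbAefPcOxe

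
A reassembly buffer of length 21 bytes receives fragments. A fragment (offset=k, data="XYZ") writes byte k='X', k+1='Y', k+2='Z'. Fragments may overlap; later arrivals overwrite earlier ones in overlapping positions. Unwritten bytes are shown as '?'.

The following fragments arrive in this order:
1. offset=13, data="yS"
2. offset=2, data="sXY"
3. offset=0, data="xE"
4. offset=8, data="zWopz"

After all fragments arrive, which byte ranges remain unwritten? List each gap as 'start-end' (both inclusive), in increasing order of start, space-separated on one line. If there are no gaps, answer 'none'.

Fragment 1: offset=13 len=2
Fragment 2: offset=2 len=3
Fragment 3: offset=0 len=2
Fragment 4: offset=8 len=5
Gaps: 5-7 15-20

Answer: 5-7 15-20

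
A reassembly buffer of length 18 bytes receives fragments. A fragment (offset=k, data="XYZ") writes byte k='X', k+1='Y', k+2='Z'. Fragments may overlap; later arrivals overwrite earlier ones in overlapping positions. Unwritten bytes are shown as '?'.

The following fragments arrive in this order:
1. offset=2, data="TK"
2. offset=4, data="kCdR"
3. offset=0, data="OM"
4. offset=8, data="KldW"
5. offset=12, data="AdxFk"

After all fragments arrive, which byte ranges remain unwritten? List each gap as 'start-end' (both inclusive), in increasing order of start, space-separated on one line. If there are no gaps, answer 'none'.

Answer: 17-17

Derivation:
Fragment 1: offset=2 len=2
Fragment 2: offset=4 len=4
Fragment 3: offset=0 len=2
Fragment 4: offset=8 len=4
Fragment 5: offset=12 len=5
Gaps: 17-17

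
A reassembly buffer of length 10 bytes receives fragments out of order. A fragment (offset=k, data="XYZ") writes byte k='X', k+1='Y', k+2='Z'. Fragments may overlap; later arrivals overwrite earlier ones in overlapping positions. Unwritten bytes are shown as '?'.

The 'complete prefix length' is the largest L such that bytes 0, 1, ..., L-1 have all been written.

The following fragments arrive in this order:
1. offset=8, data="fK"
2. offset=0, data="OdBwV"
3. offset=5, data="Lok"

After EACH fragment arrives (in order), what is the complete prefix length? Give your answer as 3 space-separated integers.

Fragment 1: offset=8 data="fK" -> buffer=????????fK -> prefix_len=0
Fragment 2: offset=0 data="OdBwV" -> buffer=OdBwV???fK -> prefix_len=5
Fragment 3: offset=5 data="Lok" -> buffer=OdBwVLokfK -> prefix_len=10

Answer: 0 5 10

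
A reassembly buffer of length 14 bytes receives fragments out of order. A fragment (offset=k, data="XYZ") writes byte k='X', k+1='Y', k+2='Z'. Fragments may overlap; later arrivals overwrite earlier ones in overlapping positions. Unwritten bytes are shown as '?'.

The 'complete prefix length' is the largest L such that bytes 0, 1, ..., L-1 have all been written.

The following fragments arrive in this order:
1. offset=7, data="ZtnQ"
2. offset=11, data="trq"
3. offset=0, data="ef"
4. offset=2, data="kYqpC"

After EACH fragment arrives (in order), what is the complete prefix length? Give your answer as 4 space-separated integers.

Fragment 1: offset=7 data="ZtnQ" -> buffer=???????ZtnQ??? -> prefix_len=0
Fragment 2: offset=11 data="trq" -> buffer=???????ZtnQtrq -> prefix_len=0
Fragment 3: offset=0 data="ef" -> buffer=ef?????ZtnQtrq -> prefix_len=2
Fragment 4: offset=2 data="kYqpC" -> buffer=efkYqpCZtnQtrq -> prefix_len=14

Answer: 0 0 2 14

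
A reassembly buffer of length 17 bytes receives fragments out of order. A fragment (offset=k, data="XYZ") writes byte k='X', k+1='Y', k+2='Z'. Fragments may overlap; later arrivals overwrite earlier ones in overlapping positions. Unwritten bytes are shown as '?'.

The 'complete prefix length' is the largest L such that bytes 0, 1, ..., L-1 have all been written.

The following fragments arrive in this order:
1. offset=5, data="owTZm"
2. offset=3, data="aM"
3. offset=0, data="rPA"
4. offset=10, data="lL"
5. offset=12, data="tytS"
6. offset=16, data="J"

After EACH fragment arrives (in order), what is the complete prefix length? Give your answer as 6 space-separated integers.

Fragment 1: offset=5 data="owTZm" -> buffer=?????owTZm??????? -> prefix_len=0
Fragment 2: offset=3 data="aM" -> buffer=???aMowTZm??????? -> prefix_len=0
Fragment 3: offset=0 data="rPA" -> buffer=rPAaMowTZm??????? -> prefix_len=10
Fragment 4: offset=10 data="lL" -> buffer=rPAaMowTZmlL????? -> prefix_len=12
Fragment 5: offset=12 data="tytS" -> buffer=rPAaMowTZmlLtytS? -> prefix_len=16
Fragment 6: offset=16 data="J" -> buffer=rPAaMowTZmlLtytSJ -> prefix_len=17

Answer: 0 0 10 12 16 17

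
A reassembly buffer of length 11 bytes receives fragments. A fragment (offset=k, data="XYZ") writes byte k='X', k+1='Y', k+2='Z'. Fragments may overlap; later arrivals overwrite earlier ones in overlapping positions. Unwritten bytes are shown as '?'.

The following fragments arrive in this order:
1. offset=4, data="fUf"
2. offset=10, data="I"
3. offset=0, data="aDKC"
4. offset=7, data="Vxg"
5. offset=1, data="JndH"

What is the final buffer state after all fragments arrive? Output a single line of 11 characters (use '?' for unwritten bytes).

Fragment 1: offset=4 data="fUf" -> buffer=????fUf????
Fragment 2: offset=10 data="I" -> buffer=????fUf???I
Fragment 3: offset=0 data="aDKC" -> buffer=aDKCfUf???I
Fragment 4: offset=7 data="Vxg" -> buffer=aDKCfUfVxgI
Fragment 5: offset=1 data="JndH" -> buffer=aJndHUfVxgI

Answer: aJndHUfVxgI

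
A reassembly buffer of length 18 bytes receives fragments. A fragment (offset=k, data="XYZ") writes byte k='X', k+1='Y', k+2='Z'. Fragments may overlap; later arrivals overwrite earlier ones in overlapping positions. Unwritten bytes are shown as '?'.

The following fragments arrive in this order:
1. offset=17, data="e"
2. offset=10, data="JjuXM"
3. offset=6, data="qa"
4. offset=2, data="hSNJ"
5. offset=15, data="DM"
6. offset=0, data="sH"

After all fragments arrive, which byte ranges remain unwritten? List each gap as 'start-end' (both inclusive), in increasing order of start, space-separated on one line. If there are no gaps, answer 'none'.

Answer: 8-9

Derivation:
Fragment 1: offset=17 len=1
Fragment 2: offset=10 len=5
Fragment 3: offset=6 len=2
Fragment 4: offset=2 len=4
Fragment 5: offset=15 len=2
Fragment 6: offset=0 len=2
Gaps: 8-9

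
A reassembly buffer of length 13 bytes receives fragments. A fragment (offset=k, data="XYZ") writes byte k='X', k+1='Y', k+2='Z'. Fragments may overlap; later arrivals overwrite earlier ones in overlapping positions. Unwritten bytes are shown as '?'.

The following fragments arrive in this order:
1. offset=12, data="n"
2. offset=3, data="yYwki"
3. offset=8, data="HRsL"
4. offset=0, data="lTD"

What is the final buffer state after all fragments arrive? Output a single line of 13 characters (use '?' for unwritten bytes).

Fragment 1: offset=12 data="n" -> buffer=????????????n
Fragment 2: offset=3 data="yYwki" -> buffer=???yYwki????n
Fragment 3: offset=8 data="HRsL" -> buffer=???yYwkiHRsLn
Fragment 4: offset=0 data="lTD" -> buffer=lTDyYwkiHRsLn

Answer: lTDyYwkiHRsLn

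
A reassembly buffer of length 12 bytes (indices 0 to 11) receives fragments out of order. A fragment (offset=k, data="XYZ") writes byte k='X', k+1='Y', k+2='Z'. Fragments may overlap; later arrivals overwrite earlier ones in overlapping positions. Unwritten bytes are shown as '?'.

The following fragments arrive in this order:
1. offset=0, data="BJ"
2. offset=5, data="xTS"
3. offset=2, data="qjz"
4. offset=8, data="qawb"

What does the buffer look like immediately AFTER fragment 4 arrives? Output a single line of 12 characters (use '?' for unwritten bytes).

Fragment 1: offset=0 data="BJ" -> buffer=BJ??????????
Fragment 2: offset=5 data="xTS" -> buffer=BJ???xTS????
Fragment 3: offset=2 data="qjz" -> buffer=BJqjzxTS????
Fragment 4: offset=8 data="qawb" -> buffer=BJqjzxTSqawb

Answer: BJqjzxTSqawb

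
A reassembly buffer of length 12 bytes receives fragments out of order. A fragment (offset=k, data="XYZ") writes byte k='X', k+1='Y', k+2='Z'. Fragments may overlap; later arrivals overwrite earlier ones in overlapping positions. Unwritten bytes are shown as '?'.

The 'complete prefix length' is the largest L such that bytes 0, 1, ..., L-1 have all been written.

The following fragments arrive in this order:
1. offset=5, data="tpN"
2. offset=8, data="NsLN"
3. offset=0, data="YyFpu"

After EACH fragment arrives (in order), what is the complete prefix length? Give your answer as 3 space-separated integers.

Fragment 1: offset=5 data="tpN" -> buffer=?????tpN???? -> prefix_len=0
Fragment 2: offset=8 data="NsLN" -> buffer=?????tpNNsLN -> prefix_len=0
Fragment 3: offset=0 data="YyFpu" -> buffer=YyFputpNNsLN -> prefix_len=12

Answer: 0 0 12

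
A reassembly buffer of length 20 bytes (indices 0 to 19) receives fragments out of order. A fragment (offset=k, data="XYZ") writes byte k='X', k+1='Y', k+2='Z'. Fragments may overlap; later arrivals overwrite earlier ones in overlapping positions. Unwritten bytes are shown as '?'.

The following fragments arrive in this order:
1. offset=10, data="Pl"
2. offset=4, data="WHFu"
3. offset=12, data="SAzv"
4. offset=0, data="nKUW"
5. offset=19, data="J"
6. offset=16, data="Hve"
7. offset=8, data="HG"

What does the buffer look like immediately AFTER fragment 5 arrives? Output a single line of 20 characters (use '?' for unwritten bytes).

Fragment 1: offset=10 data="Pl" -> buffer=??????????Pl????????
Fragment 2: offset=4 data="WHFu" -> buffer=????WHFu??Pl????????
Fragment 3: offset=12 data="SAzv" -> buffer=????WHFu??PlSAzv????
Fragment 4: offset=0 data="nKUW" -> buffer=nKUWWHFu??PlSAzv????
Fragment 5: offset=19 data="J" -> buffer=nKUWWHFu??PlSAzv???J

Answer: nKUWWHFu??PlSAzv???J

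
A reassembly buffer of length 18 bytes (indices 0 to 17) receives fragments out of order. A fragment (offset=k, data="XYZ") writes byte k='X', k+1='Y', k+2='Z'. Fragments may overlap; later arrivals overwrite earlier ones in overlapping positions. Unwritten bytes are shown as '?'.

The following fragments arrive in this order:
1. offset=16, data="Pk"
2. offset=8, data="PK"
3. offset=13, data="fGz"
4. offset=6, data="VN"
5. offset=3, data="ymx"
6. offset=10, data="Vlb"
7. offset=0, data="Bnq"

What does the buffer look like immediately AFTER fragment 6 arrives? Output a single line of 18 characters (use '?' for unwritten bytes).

Answer: ???ymxVNPKVlbfGzPk

Derivation:
Fragment 1: offset=16 data="Pk" -> buffer=????????????????Pk
Fragment 2: offset=8 data="PK" -> buffer=????????PK??????Pk
Fragment 3: offset=13 data="fGz" -> buffer=????????PK???fGzPk
Fragment 4: offset=6 data="VN" -> buffer=??????VNPK???fGzPk
Fragment 5: offset=3 data="ymx" -> buffer=???ymxVNPK???fGzPk
Fragment 6: offset=10 data="Vlb" -> buffer=???ymxVNPKVlbfGzPk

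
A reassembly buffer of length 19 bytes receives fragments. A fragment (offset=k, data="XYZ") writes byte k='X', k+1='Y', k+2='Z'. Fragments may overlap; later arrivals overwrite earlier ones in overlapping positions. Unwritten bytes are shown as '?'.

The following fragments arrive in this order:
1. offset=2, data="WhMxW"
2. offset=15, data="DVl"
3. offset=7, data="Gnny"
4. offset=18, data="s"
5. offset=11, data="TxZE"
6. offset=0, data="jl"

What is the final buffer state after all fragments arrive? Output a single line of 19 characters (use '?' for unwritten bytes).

Answer: jlWhMxWGnnyTxZEDVls

Derivation:
Fragment 1: offset=2 data="WhMxW" -> buffer=??WhMxW????????????
Fragment 2: offset=15 data="DVl" -> buffer=??WhMxW????????DVl?
Fragment 3: offset=7 data="Gnny" -> buffer=??WhMxWGnny????DVl?
Fragment 4: offset=18 data="s" -> buffer=??WhMxWGnny????DVls
Fragment 5: offset=11 data="TxZE" -> buffer=??WhMxWGnnyTxZEDVls
Fragment 6: offset=0 data="jl" -> buffer=jlWhMxWGnnyTxZEDVls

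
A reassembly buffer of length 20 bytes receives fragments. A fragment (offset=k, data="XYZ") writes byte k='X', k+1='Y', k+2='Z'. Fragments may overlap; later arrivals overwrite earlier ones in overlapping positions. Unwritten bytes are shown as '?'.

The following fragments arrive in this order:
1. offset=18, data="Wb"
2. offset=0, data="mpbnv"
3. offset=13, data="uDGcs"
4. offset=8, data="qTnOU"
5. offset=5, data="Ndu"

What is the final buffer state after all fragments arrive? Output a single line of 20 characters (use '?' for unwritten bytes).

Fragment 1: offset=18 data="Wb" -> buffer=??????????????????Wb
Fragment 2: offset=0 data="mpbnv" -> buffer=mpbnv?????????????Wb
Fragment 3: offset=13 data="uDGcs" -> buffer=mpbnv????????uDGcsWb
Fragment 4: offset=8 data="qTnOU" -> buffer=mpbnv???qTnOUuDGcsWb
Fragment 5: offset=5 data="Ndu" -> buffer=mpbnvNduqTnOUuDGcsWb

Answer: mpbnvNduqTnOUuDGcsWb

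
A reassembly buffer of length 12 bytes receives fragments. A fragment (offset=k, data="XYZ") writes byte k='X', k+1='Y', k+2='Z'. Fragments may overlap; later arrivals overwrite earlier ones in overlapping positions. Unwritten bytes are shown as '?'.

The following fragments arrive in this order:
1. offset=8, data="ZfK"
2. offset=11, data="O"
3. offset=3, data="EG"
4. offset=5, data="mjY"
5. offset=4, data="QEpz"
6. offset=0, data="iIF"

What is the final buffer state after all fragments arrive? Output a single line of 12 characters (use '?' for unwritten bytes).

Fragment 1: offset=8 data="ZfK" -> buffer=????????ZfK?
Fragment 2: offset=11 data="O" -> buffer=????????ZfKO
Fragment 3: offset=3 data="EG" -> buffer=???EG???ZfKO
Fragment 4: offset=5 data="mjY" -> buffer=???EGmjYZfKO
Fragment 5: offset=4 data="QEpz" -> buffer=???EQEpzZfKO
Fragment 6: offset=0 data="iIF" -> buffer=iIFEQEpzZfKO

Answer: iIFEQEpzZfKO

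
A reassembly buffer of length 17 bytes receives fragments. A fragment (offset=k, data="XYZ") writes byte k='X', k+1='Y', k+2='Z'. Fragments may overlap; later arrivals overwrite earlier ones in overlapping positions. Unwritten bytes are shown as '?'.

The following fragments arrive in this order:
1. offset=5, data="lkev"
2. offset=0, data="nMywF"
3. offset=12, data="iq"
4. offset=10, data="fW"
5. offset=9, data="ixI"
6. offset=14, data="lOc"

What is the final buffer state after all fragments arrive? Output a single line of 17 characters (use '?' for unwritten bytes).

Fragment 1: offset=5 data="lkev" -> buffer=?????lkev????????
Fragment 2: offset=0 data="nMywF" -> buffer=nMywFlkev????????
Fragment 3: offset=12 data="iq" -> buffer=nMywFlkev???iq???
Fragment 4: offset=10 data="fW" -> buffer=nMywFlkev?fWiq???
Fragment 5: offset=9 data="ixI" -> buffer=nMywFlkevixIiq???
Fragment 6: offset=14 data="lOc" -> buffer=nMywFlkevixIiqlOc

Answer: nMywFlkevixIiqlOc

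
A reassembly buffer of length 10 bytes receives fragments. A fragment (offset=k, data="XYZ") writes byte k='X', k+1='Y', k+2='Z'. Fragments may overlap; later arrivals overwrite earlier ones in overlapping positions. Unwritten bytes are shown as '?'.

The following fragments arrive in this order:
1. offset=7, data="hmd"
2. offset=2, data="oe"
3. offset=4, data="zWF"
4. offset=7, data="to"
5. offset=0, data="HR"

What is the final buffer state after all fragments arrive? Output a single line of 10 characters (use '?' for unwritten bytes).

Fragment 1: offset=7 data="hmd" -> buffer=???????hmd
Fragment 2: offset=2 data="oe" -> buffer=??oe???hmd
Fragment 3: offset=4 data="zWF" -> buffer=??oezWFhmd
Fragment 4: offset=7 data="to" -> buffer=??oezWFtod
Fragment 5: offset=0 data="HR" -> buffer=HRoezWFtod

Answer: HRoezWFtod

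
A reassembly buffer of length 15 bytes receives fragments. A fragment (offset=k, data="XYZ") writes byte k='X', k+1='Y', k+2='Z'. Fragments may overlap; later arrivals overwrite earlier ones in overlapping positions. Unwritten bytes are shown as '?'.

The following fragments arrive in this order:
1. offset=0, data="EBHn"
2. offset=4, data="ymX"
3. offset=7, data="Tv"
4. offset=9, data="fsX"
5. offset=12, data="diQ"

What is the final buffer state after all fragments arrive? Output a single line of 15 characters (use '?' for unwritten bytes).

Fragment 1: offset=0 data="EBHn" -> buffer=EBHn???????????
Fragment 2: offset=4 data="ymX" -> buffer=EBHnymX????????
Fragment 3: offset=7 data="Tv" -> buffer=EBHnymXTv??????
Fragment 4: offset=9 data="fsX" -> buffer=EBHnymXTvfsX???
Fragment 5: offset=12 data="diQ" -> buffer=EBHnymXTvfsXdiQ

Answer: EBHnymXTvfsXdiQ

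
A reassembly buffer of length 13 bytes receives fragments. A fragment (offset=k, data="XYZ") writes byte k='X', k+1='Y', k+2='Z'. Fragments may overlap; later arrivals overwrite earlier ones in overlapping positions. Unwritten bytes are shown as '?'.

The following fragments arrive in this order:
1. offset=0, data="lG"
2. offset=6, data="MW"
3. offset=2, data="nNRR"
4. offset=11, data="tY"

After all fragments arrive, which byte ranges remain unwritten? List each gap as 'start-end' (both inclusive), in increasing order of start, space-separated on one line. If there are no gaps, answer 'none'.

Answer: 8-10

Derivation:
Fragment 1: offset=0 len=2
Fragment 2: offset=6 len=2
Fragment 3: offset=2 len=4
Fragment 4: offset=11 len=2
Gaps: 8-10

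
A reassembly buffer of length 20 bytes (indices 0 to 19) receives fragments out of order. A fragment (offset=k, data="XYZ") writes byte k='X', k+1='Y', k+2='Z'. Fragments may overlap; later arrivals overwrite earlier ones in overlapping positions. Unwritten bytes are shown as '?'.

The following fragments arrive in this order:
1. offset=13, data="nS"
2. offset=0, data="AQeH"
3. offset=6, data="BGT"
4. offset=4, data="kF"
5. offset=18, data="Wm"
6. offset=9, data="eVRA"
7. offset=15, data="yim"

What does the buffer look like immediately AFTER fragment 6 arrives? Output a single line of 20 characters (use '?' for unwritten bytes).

Answer: AQeHkFBGTeVRAnS???Wm

Derivation:
Fragment 1: offset=13 data="nS" -> buffer=?????????????nS?????
Fragment 2: offset=0 data="AQeH" -> buffer=AQeH?????????nS?????
Fragment 3: offset=6 data="BGT" -> buffer=AQeH??BGT????nS?????
Fragment 4: offset=4 data="kF" -> buffer=AQeHkFBGT????nS?????
Fragment 5: offset=18 data="Wm" -> buffer=AQeHkFBGT????nS???Wm
Fragment 6: offset=9 data="eVRA" -> buffer=AQeHkFBGTeVRAnS???Wm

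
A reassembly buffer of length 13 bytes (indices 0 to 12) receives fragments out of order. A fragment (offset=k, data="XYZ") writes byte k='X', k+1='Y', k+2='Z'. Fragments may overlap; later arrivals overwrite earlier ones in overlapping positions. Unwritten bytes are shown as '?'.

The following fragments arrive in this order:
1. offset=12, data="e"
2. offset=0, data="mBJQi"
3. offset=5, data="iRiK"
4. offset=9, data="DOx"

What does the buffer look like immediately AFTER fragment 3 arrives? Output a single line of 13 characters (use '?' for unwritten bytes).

Fragment 1: offset=12 data="e" -> buffer=????????????e
Fragment 2: offset=0 data="mBJQi" -> buffer=mBJQi???????e
Fragment 3: offset=5 data="iRiK" -> buffer=mBJQiiRiK???e

Answer: mBJQiiRiK???e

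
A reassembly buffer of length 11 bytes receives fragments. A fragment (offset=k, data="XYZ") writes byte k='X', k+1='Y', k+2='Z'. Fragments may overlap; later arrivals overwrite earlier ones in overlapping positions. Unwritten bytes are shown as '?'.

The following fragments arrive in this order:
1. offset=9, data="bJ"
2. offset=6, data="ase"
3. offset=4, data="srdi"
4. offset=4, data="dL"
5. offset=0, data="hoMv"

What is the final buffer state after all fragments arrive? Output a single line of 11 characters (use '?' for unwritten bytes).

Answer: hoMvdLdiebJ

Derivation:
Fragment 1: offset=9 data="bJ" -> buffer=?????????bJ
Fragment 2: offset=6 data="ase" -> buffer=??????asebJ
Fragment 3: offset=4 data="srdi" -> buffer=????srdiebJ
Fragment 4: offset=4 data="dL" -> buffer=????dLdiebJ
Fragment 5: offset=0 data="hoMv" -> buffer=hoMvdLdiebJ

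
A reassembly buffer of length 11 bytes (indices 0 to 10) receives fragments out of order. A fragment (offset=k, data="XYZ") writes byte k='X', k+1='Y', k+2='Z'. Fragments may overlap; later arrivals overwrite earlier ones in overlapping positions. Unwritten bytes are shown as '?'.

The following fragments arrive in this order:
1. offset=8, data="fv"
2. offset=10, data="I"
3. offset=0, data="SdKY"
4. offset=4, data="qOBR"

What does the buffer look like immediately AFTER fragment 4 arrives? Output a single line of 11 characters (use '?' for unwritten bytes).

Fragment 1: offset=8 data="fv" -> buffer=????????fv?
Fragment 2: offset=10 data="I" -> buffer=????????fvI
Fragment 3: offset=0 data="SdKY" -> buffer=SdKY????fvI
Fragment 4: offset=4 data="qOBR" -> buffer=SdKYqOBRfvI

Answer: SdKYqOBRfvI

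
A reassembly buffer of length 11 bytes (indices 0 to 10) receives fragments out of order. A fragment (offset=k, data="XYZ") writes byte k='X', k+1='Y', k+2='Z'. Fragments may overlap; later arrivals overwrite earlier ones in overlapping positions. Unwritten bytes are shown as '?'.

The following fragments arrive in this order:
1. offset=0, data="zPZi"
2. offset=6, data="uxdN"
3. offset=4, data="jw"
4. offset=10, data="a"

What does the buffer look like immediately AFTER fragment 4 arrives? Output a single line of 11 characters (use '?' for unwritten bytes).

Fragment 1: offset=0 data="zPZi" -> buffer=zPZi???????
Fragment 2: offset=6 data="uxdN" -> buffer=zPZi??uxdN?
Fragment 3: offset=4 data="jw" -> buffer=zPZijwuxdN?
Fragment 4: offset=10 data="a" -> buffer=zPZijwuxdNa

Answer: zPZijwuxdNa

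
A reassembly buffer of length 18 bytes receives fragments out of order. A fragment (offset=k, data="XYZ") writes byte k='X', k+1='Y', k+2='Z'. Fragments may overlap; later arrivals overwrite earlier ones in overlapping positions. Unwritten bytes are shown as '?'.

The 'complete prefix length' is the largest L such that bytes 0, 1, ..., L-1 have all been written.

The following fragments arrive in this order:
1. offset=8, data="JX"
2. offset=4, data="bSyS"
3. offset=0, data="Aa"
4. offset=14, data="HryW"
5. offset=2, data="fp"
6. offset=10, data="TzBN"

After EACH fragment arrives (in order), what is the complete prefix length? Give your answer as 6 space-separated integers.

Answer: 0 0 2 2 10 18

Derivation:
Fragment 1: offset=8 data="JX" -> buffer=????????JX???????? -> prefix_len=0
Fragment 2: offset=4 data="bSyS" -> buffer=????bSySJX???????? -> prefix_len=0
Fragment 3: offset=0 data="Aa" -> buffer=Aa??bSySJX???????? -> prefix_len=2
Fragment 4: offset=14 data="HryW" -> buffer=Aa??bSySJX????HryW -> prefix_len=2
Fragment 5: offset=2 data="fp" -> buffer=AafpbSySJX????HryW -> prefix_len=10
Fragment 6: offset=10 data="TzBN" -> buffer=AafpbSySJXTzBNHryW -> prefix_len=18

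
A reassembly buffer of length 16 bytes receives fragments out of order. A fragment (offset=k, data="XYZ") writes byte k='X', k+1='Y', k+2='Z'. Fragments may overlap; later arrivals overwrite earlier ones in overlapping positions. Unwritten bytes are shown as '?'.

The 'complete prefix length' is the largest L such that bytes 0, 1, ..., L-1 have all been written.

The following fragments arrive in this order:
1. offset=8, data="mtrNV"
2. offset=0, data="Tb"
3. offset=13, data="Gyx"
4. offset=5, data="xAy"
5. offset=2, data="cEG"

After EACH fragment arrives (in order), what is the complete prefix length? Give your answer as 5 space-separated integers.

Fragment 1: offset=8 data="mtrNV" -> buffer=????????mtrNV??? -> prefix_len=0
Fragment 2: offset=0 data="Tb" -> buffer=Tb??????mtrNV??? -> prefix_len=2
Fragment 3: offset=13 data="Gyx" -> buffer=Tb??????mtrNVGyx -> prefix_len=2
Fragment 4: offset=5 data="xAy" -> buffer=Tb???xAymtrNVGyx -> prefix_len=2
Fragment 5: offset=2 data="cEG" -> buffer=TbcEGxAymtrNVGyx -> prefix_len=16

Answer: 0 2 2 2 16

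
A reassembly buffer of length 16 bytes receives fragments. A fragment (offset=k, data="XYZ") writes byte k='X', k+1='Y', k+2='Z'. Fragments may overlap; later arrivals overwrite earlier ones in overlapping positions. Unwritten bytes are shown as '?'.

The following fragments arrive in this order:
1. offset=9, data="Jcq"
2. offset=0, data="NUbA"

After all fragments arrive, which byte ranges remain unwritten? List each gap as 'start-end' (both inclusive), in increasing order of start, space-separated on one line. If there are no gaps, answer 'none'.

Answer: 4-8 12-15

Derivation:
Fragment 1: offset=9 len=3
Fragment 2: offset=0 len=4
Gaps: 4-8 12-15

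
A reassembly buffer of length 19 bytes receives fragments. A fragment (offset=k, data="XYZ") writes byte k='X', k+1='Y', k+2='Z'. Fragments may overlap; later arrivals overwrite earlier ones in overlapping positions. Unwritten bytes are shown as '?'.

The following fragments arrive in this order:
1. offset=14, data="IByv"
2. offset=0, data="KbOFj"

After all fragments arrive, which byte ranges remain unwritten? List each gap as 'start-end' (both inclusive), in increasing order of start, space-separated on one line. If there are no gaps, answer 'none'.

Answer: 5-13 18-18

Derivation:
Fragment 1: offset=14 len=4
Fragment 2: offset=0 len=5
Gaps: 5-13 18-18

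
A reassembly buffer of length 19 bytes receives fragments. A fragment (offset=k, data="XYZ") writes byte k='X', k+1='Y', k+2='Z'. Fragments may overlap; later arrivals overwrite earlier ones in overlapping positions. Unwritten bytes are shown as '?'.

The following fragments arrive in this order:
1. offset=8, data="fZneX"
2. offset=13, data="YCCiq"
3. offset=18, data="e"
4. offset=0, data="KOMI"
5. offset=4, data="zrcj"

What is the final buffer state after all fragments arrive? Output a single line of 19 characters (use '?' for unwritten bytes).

Fragment 1: offset=8 data="fZneX" -> buffer=????????fZneX??????
Fragment 2: offset=13 data="YCCiq" -> buffer=????????fZneXYCCiq?
Fragment 3: offset=18 data="e" -> buffer=????????fZneXYCCiqe
Fragment 4: offset=0 data="KOMI" -> buffer=KOMI????fZneXYCCiqe
Fragment 5: offset=4 data="zrcj" -> buffer=KOMIzrcjfZneXYCCiqe

Answer: KOMIzrcjfZneXYCCiqe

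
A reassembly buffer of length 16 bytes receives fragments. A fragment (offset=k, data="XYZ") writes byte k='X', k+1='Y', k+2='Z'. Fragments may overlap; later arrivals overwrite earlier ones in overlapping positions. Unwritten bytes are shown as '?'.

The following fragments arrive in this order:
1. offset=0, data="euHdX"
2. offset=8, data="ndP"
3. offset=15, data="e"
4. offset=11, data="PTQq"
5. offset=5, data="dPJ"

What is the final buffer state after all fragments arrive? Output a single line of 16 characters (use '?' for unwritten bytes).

Answer: euHdXdPJndPPTQqe

Derivation:
Fragment 1: offset=0 data="euHdX" -> buffer=euHdX???????????
Fragment 2: offset=8 data="ndP" -> buffer=euHdX???ndP?????
Fragment 3: offset=15 data="e" -> buffer=euHdX???ndP????e
Fragment 4: offset=11 data="PTQq" -> buffer=euHdX???ndPPTQqe
Fragment 5: offset=5 data="dPJ" -> buffer=euHdXdPJndPPTQqe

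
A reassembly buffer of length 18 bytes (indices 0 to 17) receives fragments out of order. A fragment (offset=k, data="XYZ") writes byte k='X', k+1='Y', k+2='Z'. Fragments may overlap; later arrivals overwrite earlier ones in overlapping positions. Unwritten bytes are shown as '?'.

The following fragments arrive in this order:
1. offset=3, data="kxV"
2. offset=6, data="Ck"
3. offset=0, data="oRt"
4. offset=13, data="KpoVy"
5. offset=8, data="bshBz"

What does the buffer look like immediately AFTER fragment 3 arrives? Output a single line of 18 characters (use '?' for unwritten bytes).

Fragment 1: offset=3 data="kxV" -> buffer=???kxV????????????
Fragment 2: offset=6 data="Ck" -> buffer=???kxVCk??????????
Fragment 3: offset=0 data="oRt" -> buffer=oRtkxVCk??????????

Answer: oRtkxVCk??????????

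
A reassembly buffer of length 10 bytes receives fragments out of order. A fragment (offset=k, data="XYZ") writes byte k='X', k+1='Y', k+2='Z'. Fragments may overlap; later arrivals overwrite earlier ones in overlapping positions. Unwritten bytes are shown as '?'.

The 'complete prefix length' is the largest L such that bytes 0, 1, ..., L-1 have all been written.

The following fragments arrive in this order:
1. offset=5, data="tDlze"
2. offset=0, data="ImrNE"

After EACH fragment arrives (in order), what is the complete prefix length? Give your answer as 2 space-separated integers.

Answer: 0 10

Derivation:
Fragment 1: offset=5 data="tDlze" -> buffer=?????tDlze -> prefix_len=0
Fragment 2: offset=0 data="ImrNE" -> buffer=ImrNEtDlze -> prefix_len=10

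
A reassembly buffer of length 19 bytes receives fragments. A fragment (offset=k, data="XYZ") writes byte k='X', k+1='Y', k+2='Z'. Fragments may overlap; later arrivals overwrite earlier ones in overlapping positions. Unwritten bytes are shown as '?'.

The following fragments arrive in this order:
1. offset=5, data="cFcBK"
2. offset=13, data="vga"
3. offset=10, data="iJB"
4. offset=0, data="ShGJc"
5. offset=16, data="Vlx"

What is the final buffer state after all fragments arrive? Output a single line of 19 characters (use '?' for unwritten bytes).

Fragment 1: offset=5 data="cFcBK" -> buffer=?????cFcBK?????????
Fragment 2: offset=13 data="vga" -> buffer=?????cFcBK???vga???
Fragment 3: offset=10 data="iJB" -> buffer=?????cFcBKiJBvga???
Fragment 4: offset=0 data="ShGJc" -> buffer=ShGJccFcBKiJBvga???
Fragment 5: offset=16 data="Vlx" -> buffer=ShGJccFcBKiJBvgaVlx

Answer: ShGJccFcBKiJBvgaVlx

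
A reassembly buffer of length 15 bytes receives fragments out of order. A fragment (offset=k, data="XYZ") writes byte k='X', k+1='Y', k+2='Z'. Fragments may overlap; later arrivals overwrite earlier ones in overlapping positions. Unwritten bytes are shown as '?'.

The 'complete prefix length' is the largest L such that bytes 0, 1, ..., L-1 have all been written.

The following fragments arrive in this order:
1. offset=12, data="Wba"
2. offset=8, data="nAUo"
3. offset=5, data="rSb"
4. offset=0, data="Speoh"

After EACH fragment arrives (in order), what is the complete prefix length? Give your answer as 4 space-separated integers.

Fragment 1: offset=12 data="Wba" -> buffer=????????????Wba -> prefix_len=0
Fragment 2: offset=8 data="nAUo" -> buffer=????????nAUoWba -> prefix_len=0
Fragment 3: offset=5 data="rSb" -> buffer=?????rSbnAUoWba -> prefix_len=0
Fragment 4: offset=0 data="Speoh" -> buffer=SpeohrSbnAUoWba -> prefix_len=15

Answer: 0 0 0 15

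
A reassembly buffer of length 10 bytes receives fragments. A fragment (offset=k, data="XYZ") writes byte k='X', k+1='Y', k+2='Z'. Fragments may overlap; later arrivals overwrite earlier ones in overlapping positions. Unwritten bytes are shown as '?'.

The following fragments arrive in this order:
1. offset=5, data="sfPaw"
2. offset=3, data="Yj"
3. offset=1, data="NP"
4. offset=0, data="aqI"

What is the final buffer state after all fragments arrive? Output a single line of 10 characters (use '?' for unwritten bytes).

Answer: aqIYjsfPaw

Derivation:
Fragment 1: offset=5 data="sfPaw" -> buffer=?????sfPaw
Fragment 2: offset=3 data="Yj" -> buffer=???YjsfPaw
Fragment 3: offset=1 data="NP" -> buffer=?NPYjsfPaw
Fragment 4: offset=0 data="aqI" -> buffer=aqIYjsfPaw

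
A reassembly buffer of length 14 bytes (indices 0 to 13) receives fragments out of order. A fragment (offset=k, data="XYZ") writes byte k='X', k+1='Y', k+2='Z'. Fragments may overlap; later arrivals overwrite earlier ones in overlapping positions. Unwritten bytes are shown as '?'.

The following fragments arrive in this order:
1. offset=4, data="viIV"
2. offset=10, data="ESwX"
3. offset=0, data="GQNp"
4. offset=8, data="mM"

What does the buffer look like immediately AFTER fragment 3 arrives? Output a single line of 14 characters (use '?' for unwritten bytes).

Fragment 1: offset=4 data="viIV" -> buffer=????viIV??????
Fragment 2: offset=10 data="ESwX" -> buffer=????viIV??ESwX
Fragment 3: offset=0 data="GQNp" -> buffer=GQNpviIV??ESwX

Answer: GQNpviIV??ESwX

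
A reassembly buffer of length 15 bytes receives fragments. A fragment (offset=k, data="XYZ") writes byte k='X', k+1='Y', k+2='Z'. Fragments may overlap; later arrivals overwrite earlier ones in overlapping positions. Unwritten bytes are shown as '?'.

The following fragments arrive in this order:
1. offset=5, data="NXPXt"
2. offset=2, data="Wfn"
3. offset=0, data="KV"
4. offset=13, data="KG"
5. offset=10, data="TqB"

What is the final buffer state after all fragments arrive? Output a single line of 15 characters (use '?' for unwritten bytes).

Fragment 1: offset=5 data="NXPXt" -> buffer=?????NXPXt?????
Fragment 2: offset=2 data="Wfn" -> buffer=??WfnNXPXt?????
Fragment 3: offset=0 data="KV" -> buffer=KVWfnNXPXt?????
Fragment 4: offset=13 data="KG" -> buffer=KVWfnNXPXt???KG
Fragment 5: offset=10 data="TqB" -> buffer=KVWfnNXPXtTqBKG

Answer: KVWfnNXPXtTqBKG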